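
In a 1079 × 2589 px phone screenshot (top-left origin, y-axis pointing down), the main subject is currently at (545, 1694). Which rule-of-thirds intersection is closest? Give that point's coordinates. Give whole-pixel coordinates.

x = 719 px, y = 1726 px

Third lines: x ∈ {360, 719}, y ∈ {863, 1726}.
545 is closer to x = 719; 1694 is closer to y = 1726.
So the nearest intersection is the lower-right power point.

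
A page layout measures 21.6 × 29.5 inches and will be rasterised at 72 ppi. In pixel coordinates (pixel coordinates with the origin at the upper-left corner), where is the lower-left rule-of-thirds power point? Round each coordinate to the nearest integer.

In pixels the canvas is 21.6 × 72 = 1555.2 wide and 29.5 × 72 = 2124 tall.
The lower-left point is one-third across and two-thirds down:
x = 1 × 1555.2/3 ≈ 518; y = 2 × 2124/3 ≈ 1416.

(518, 1416)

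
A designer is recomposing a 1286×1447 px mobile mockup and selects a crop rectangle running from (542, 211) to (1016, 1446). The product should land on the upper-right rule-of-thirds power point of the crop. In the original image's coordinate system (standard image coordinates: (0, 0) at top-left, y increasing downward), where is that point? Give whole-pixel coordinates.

x = 858 px, y = 623 px

Crop width = 1016 − 542 = 474 px; one third is 158.00 px.
Crop height = 1446 − 211 = 1235 px; one third is 411.67 px.
The upper-right point is two-thirds across and one-third down within the crop:
x = 542 + 2 × 158.00 ≈ 858; y = 211 + 1 × 411.67 ≈ 623.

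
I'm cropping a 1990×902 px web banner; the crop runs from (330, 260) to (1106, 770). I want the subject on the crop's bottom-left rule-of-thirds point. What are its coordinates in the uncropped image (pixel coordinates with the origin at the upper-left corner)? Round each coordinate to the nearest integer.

Crop width = 1106 − 330 = 776 px; one third is 258.67 px.
Crop height = 770 − 260 = 510 px; one third is 170.00 px.
The bottom-left point is one-third across and two-thirds down within the crop:
x = 330 + 1 × 258.67 ≈ 589; y = 260 + 2 × 170.00 ≈ 600.

x = 589 px, y = 600 px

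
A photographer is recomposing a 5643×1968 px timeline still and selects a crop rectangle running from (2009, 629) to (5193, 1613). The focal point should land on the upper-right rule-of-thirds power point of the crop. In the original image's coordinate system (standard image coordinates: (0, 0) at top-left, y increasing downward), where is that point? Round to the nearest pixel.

(4132, 957)

Crop width = 5193 − 2009 = 3184 px; one third is 1061.33 px.
Crop height = 1613 − 629 = 984 px; one third is 328.00 px.
The upper-right point is two-thirds across and one-third down within the crop:
x = 2009 + 2 × 1061.33 ≈ 4132; y = 629 + 1 × 328.00 ≈ 957.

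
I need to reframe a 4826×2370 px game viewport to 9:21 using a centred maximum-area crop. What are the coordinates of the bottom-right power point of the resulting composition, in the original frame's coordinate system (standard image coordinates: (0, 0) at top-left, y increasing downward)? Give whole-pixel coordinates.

4826/2370 > 9/21, so the 9:21 crop keeps the full height 2370 and trims width to 2370 × 9/21 = 1015.71 px.
Left offset = (4826 − 1015.71)/2 = 1905.14 px; top offset = 0.
Bottom-right is two-thirds across and two-thirds down within the crop:
x = 1905.14 + 2 × 1015.71/3 ≈ 2582; y = 0.00 + 2 × 2370.00/3 ≈ 1580.

x = 2582 px, y = 1580 px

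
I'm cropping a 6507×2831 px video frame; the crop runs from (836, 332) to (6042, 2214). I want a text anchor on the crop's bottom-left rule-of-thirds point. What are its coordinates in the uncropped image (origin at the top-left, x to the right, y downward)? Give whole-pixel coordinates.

x = 2571 px, y = 1587 px

Crop width = 6042 − 836 = 5206 px; one third is 1735.33 px.
Crop height = 2214 − 332 = 1882 px; one third is 627.33 px.
The bottom-left point is one-third across and two-thirds down within the crop:
x = 836 + 1 × 1735.33 ≈ 2571; y = 332 + 2 × 627.33 ≈ 1587.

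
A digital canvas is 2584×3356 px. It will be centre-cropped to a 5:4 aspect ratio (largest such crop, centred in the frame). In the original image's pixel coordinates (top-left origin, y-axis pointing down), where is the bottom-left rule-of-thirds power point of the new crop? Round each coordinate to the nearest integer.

2584/3356 < 5/4, so the 5:4 crop keeps the full width 2584 and trims height to 2584 × 4/5 = 2067.20 px.
Top offset = (3356 − 2067.20)/2 = 644.40 px; left offset = 0.
Bottom-left is one-third across and two-thirds down within the crop:
x = 0.00 + 1 × 2584.00/3 ≈ 861; y = 644.40 + 2 × 2067.20/3 ≈ 2023.

(861, 2023)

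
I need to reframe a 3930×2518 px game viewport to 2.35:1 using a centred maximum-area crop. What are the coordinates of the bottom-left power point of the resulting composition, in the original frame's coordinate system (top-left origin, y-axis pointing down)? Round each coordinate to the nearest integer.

x = 1310 px, y = 1538 px

3930/2518 < 2.35/1, so the 2.35:1 crop keeps the full width 3930 and trims height to 3930 × 1/2.35 = 1672.34 px.
Top offset = (2518 − 1672.34)/2 = 422.83 px; left offset = 0.
Bottom-left is one-third across and two-thirds down within the crop:
x = 0.00 + 1 × 3930.00/3 ≈ 1310; y = 422.83 + 2 × 1672.34/3 ≈ 1538.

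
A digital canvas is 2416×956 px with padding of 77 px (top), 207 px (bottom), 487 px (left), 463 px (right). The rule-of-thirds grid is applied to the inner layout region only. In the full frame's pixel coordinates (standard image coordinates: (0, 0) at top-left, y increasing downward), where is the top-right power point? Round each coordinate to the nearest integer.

Content width = 2416 − 487 − 463 = 1466 px; content height = 956 − 77 − 207 = 672 px.
Top-right is two-thirds across and one-third down within the inner layout region.
x = 487 + 2 × 1466/3 = 487 + 977.33 ≈ 1464
y = 77 + 1 × 672/3 = 77 + 224.00 ≈ 301

x = 1464 px, y = 301 px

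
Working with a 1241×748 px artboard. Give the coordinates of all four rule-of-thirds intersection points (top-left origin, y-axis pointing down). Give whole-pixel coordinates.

One third of 1241 is 413.67; one third of 748 is 249.33.
Vertical third lines at x = 414 and x = 827; horizontal third lines at y = 249 and y = 499.

(414, 249), (827, 249), (414, 499), (827, 499)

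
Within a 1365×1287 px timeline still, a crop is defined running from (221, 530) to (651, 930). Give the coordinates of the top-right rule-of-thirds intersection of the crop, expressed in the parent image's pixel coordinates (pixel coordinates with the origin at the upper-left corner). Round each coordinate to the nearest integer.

x = 508 px, y = 663 px

Crop width = 651 − 221 = 430 px; one third is 143.33 px.
Crop height = 930 − 530 = 400 px; one third is 133.33 px.
The top-right point is two-thirds across and one-third down within the crop:
x = 221 + 2 × 143.33 ≈ 508; y = 530 + 1 × 133.33 ≈ 663.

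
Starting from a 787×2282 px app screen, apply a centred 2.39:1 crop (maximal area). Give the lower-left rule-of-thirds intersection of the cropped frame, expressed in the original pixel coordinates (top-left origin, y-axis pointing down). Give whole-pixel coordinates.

787/2282 < 2.39/1, so the 2.39:1 crop keeps the full width 787 and trims height to 787 × 1/2.39 = 329.29 px.
Top offset = (2282 − 329.29)/2 = 976.36 px; left offset = 0.
Lower-left is one-third across and two-thirds down within the crop:
x = 0.00 + 1 × 787.00/3 ≈ 262; y = 976.36 + 2 × 329.29/3 ≈ 1196.

x = 262 px, y = 1196 px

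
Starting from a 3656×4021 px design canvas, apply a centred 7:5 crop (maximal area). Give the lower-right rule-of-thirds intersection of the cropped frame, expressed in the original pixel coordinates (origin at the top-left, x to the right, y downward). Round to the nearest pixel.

x = 2437 px, y = 2446 px

3656/4021 < 7/5, so the 7:5 crop keeps the full width 3656 and trims height to 3656 × 5/7 = 2611.43 px.
Top offset = (4021 − 2611.43)/2 = 704.79 px; left offset = 0.
Lower-right is two-thirds across and two-thirds down within the crop:
x = 0.00 + 2 × 3656.00/3 ≈ 2437; y = 704.79 + 2 × 2611.43/3 ≈ 2446.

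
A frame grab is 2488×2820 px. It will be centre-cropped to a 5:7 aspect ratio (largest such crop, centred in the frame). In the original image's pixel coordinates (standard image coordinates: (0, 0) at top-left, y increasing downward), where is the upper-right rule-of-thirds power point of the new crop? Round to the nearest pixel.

2488/2820 > 5/7, so the 5:7 crop keeps the full height 2820 and trims width to 2820 × 5/7 = 2014.29 px.
Left offset = (2488 − 2014.29)/2 = 236.86 px; top offset = 0.
Upper-right is two-thirds across and one-third down within the crop:
x = 236.86 + 2 × 2014.29/3 ≈ 1580; y = 0.00 + 1 × 2820.00/3 ≈ 940.

(1580, 940)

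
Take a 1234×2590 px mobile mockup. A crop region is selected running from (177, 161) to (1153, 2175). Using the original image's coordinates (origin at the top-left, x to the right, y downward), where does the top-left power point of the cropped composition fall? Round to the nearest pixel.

(502, 832)

Crop width = 1153 − 177 = 976 px; one third is 325.33 px.
Crop height = 2175 − 161 = 2014 px; one third is 671.33 px.
The top-left point is one-third across and one-third down within the crop:
x = 177 + 1 × 325.33 ≈ 502; y = 161 + 1 × 671.33 ≈ 832.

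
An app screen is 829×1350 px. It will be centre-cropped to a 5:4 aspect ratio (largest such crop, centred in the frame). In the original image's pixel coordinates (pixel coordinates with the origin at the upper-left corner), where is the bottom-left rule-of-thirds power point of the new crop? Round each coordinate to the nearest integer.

829/1350 < 5/4, so the 5:4 crop keeps the full width 829 and trims height to 829 × 4/5 = 663.20 px.
Top offset = (1350 − 663.20)/2 = 343.40 px; left offset = 0.
Bottom-left is one-third across and two-thirds down within the crop:
x = 0.00 + 1 × 829.00/3 ≈ 276; y = 343.40 + 2 × 663.20/3 ≈ 786.

x = 276 px, y = 786 px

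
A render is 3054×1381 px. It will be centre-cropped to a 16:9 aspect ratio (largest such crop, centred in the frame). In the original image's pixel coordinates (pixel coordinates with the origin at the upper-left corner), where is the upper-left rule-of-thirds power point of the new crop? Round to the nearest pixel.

3054/1381 > 16/9, so the 16:9 crop keeps the full height 1381 and trims width to 1381 × 16/9 = 2455.11 px.
Left offset = (3054 − 2455.11)/2 = 299.44 px; top offset = 0.
Upper-left is one-third across and one-third down within the crop:
x = 299.44 + 1 × 2455.11/3 ≈ 1118; y = 0.00 + 1 × 1381.00/3 ≈ 460.

x = 1118 px, y = 460 px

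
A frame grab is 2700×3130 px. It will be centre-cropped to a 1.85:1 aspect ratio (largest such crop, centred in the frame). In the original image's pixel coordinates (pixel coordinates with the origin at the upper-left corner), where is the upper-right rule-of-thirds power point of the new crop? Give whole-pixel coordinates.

2700/3130 < 1.85/1, so the 1.85:1 crop keeps the full width 2700 and trims height to 2700 × 1/1.85 = 1459.46 px.
Top offset = (3130 − 1459.46)/2 = 835.27 px; left offset = 0.
Upper-right is two-thirds across and one-third down within the crop:
x = 0.00 + 2 × 2700.00/3 ≈ 1800; y = 835.27 + 1 × 1459.46/3 ≈ 1322.

(1800, 1322)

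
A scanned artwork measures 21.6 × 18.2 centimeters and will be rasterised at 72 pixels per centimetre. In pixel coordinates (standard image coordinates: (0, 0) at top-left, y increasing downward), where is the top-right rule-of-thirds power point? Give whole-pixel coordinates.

x = 1037 px, y = 437 px

In pixels the canvas is 21.6 × 72 = 1555.2 wide and 18.2 × 72 = 1310.4 tall.
The top-right point is two-thirds across and one-third down:
x = 2 × 1555.2/3 ≈ 1037; y = 1 × 1310.4/3 ≈ 437.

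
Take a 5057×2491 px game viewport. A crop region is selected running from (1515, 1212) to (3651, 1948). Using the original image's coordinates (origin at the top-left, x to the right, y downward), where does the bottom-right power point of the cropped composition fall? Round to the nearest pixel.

Crop width = 3651 − 1515 = 2136 px; one third is 712.00 px.
Crop height = 1948 − 1212 = 736 px; one third is 245.33 px.
The bottom-right point is two-thirds across and two-thirds down within the crop:
x = 1515 + 2 × 712.00 ≈ 2939; y = 1212 + 2 × 245.33 ≈ 1703.

(2939, 1703)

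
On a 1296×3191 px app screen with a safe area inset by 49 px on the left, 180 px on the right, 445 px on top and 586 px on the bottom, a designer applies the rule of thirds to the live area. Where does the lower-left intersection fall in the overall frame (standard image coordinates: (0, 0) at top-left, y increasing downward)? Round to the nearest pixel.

Content width = 1296 − 49 − 180 = 1067 px; content height = 3191 − 445 − 586 = 2160 px.
Lower-left is one-third across and two-thirds down within the live area.
x = 49 + 1 × 1067/3 = 49 + 355.67 ≈ 405
y = 445 + 2 × 2160/3 = 445 + 1440.00 ≈ 1885

(405, 1885)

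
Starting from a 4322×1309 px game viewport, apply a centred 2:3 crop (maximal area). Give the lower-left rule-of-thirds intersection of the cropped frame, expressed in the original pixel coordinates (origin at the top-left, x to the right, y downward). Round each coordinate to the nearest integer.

x = 2016 px, y = 873 px

4322/1309 > 2/3, so the 2:3 crop keeps the full height 1309 and trims width to 1309 × 2/3 = 872.67 px.
Left offset = (4322 − 872.67)/2 = 1724.67 px; top offset = 0.
Lower-left is one-third across and two-thirds down within the crop:
x = 1724.67 + 1 × 872.67/3 ≈ 2016; y = 0.00 + 2 × 1309.00/3 ≈ 873.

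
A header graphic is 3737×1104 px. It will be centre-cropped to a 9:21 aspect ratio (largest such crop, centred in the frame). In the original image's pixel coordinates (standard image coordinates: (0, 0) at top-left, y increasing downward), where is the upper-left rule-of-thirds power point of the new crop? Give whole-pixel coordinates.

(1790, 368)

3737/1104 > 9/21, so the 9:21 crop keeps the full height 1104 and trims width to 1104 × 9/21 = 473.14 px.
Left offset = (3737 − 473.14)/2 = 1631.93 px; top offset = 0.
Upper-left is one-third across and one-third down within the crop:
x = 1631.93 + 1 × 473.14/3 ≈ 1790; y = 0.00 + 1 × 1104.00/3 ≈ 368.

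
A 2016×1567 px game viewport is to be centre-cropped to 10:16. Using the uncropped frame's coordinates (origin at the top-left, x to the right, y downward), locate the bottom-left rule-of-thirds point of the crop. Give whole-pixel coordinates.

2016/1567 > 10/16, so the 10:16 crop keeps the full height 1567 and trims width to 1567 × 10/16 = 979.38 px.
Left offset = (2016 − 979.38)/2 = 518.31 px; top offset = 0.
Bottom-left is one-third across and two-thirds down within the crop:
x = 518.31 + 1 × 979.38/3 ≈ 845; y = 0.00 + 2 × 1567.00/3 ≈ 1045.

(845, 1045)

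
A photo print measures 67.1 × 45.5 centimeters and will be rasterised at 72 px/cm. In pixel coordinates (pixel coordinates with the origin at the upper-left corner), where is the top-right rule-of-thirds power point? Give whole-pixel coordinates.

(3221, 1092)

In pixels the canvas is 67.1 × 72 = 4831.2 wide and 45.5 × 72 = 3276 tall.
The top-right point is two-thirds across and one-third down:
x = 2 × 4831.2/3 ≈ 3221; y = 1 × 3276/3 ≈ 1092.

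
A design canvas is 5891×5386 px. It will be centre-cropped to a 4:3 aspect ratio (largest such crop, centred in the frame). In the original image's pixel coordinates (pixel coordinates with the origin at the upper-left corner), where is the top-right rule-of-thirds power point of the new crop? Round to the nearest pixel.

(3927, 1957)

5891/5386 < 4/3, so the 4:3 crop keeps the full width 5891 and trims height to 5891 × 3/4 = 4418.25 px.
Top offset = (5386 − 4418.25)/2 = 483.88 px; left offset = 0.
Top-right is two-thirds across and one-third down within the crop:
x = 0.00 + 2 × 5891.00/3 ≈ 3927; y = 483.88 + 1 × 4418.25/3 ≈ 1957.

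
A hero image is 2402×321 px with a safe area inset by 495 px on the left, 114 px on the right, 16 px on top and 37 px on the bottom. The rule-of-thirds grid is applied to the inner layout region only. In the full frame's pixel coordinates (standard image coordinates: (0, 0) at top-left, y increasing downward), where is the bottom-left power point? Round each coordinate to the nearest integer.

Content width = 2402 − 495 − 114 = 1793 px; content height = 321 − 16 − 37 = 268 px.
Bottom-left is one-third across and two-thirds down within the inner layout region.
x = 495 + 1 × 1793/3 = 495 + 597.67 ≈ 1093
y = 16 + 2 × 268/3 = 16 + 178.67 ≈ 195

x = 1093 px, y = 195 px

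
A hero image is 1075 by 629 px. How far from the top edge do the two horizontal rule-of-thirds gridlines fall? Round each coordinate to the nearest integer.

y = 210 px and y = 419 px

629 / 3 = 209.67, so the horizontal lines sit at one and two thirds of 629.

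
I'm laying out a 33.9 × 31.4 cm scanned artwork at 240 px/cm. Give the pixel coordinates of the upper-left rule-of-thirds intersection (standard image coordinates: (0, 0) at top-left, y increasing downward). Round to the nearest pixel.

x = 2712 px, y = 2512 px

In pixels the canvas is 33.9 × 240 = 8136 wide and 31.4 × 240 = 7536 tall.
The upper-left point is one-third across and one-third down:
x = 1 × 8136/3 ≈ 2712; y = 1 × 7536/3 ≈ 2512.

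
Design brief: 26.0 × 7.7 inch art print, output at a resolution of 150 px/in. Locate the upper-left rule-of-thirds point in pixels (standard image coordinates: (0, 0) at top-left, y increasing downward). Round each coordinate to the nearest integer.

In pixels the canvas is 26.0 × 150 = 3900 wide and 7.7 × 150 = 1155 tall.
The upper-left point is one-third across and one-third down:
x = 1 × 3900/3 ≈ 1300; y = 1 × 1155/3 ≈ 385.

x = 1300 px, y = 385 px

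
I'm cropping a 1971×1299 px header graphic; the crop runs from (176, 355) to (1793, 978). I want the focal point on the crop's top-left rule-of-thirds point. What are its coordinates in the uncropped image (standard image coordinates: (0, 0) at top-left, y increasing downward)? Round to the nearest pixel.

(715, 563)

Crop width = 1793 − 176 = 1617 px; one third is 539.00 px.
Crop height = 978 − 355 = 623 px; one third is 207.67 px.
The top-left point is one-third across and one-third down within the crop:
x = 176 + 1 × 539.00 ≈ 715; y = 355 + 1 × 207.67 ≈ 563.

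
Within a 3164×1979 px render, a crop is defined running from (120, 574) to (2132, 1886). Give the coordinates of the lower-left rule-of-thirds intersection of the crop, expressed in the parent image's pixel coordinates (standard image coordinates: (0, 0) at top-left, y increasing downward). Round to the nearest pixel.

(791, 1449)

Crop width = 2132 − 120 = 2012 px; one third is 670.67 px.
Crop height = 1886 − 574 = 1312 px; one third is 437.33 px.
The lower-left point is one-third across and two-thirds down within the crop:
x = 120 + 1 × 670.67 ≈ 791; y = 574 + 2 × 437.33 ≈ 1449.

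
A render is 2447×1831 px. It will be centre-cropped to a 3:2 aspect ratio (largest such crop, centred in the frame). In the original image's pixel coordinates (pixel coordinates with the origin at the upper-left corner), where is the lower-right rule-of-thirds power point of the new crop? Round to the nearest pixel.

2447/1831 < 3/2, so the 3:2 crop keeps the full width 2447 and trims height to 2447 × 2/3 = 1631.33 px.
Top offset = (1831 − 1631.33)/2 = 99.83 px; left offset = 0.
Lower-right is two-thirds across and two-thirds down within the crop:
x = 0.00 + 2 × 2447.00/3 ≈ 1631; y = 99.83 + 2 × 1631.33/3 ≈ 1187.

(1631, 1187)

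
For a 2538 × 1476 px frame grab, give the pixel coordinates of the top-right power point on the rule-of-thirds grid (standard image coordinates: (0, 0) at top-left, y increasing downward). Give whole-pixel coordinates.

The top-right point sits two-thirds of the way across and one-third of the way down.
x = 2 × 2538/3 ≈ 1692; y = 1 × 1476/3 ≈ 492.

(1692, 492)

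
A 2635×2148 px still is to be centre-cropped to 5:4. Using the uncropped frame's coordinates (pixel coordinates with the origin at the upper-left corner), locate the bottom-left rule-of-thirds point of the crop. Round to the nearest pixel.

2635/2148 < 5/4, so the 5:4 crop keeps the full width 2635 and trims height to 2635 × 4/5 = 2108.00 px.
Top offset = (2148 − 2108.00)/2 = 20.00 px; left offset = 0.
Bottom-left is one-third across and two-thirds down within the crop:
x = 0.00 + 1 × 2635.00/3 ≈ 878; y = 20.00 + 2 × 2108.00/3 ≈ 1425.

(878, 1425)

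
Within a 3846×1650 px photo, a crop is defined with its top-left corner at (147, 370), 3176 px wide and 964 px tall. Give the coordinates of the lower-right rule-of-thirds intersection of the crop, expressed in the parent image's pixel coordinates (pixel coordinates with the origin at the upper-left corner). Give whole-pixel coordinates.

One third of the crop width 3176 is 1058.67 px.
One third of the crop height 964 is 321.33 px.
The lower-right point is two-thirds across and two-thirds down within the crop:
x = 147 + 2 × 1058.67 ≈ 2264; y = 370 + 2 × 321.33 ≈ 1013.

(2264, 1013)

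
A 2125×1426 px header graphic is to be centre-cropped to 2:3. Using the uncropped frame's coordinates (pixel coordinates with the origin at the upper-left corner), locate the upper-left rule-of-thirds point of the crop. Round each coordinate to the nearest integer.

2125/1426 > 2/3, so the 2:3 crop keeps the full height 1426 and trims width to 1426 × 2/3 = 950.67 px.
Left offset = (2125 − 950.67)/2 = 587.17 px; top offset = 0.
Upper-left is one-third across and one-third down within the crop:
x = 587.17 + 1 × 950.67/3 ≈ 904; y = 0.00 + 1 × 1426.00/3 ≈ 475.

(904, 475)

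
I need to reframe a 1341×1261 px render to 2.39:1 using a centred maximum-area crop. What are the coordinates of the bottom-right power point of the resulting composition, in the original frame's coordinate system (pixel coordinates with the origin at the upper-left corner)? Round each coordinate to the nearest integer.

(894, 724)

1341/1261 < 2.39/1, so the 2.39:1 crop keeps the full width 1341 and trims height to 1341 × 1/2.39 = 561.09 px.
Top offset = (1261 − 561.09)/2 = 349.96 px; left offset = 0.
Bottom-right is two-thirds across and two-thirds down within the crop:
x = 0.00 + 2 × 1341.00/3 ≈ 894; y = 349.96 + 2 × 561.09/3 ≈ 724.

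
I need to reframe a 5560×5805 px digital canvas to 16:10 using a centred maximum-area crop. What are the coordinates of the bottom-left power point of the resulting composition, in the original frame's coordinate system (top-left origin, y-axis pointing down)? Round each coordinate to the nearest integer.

(1853, 3482)

5560/5805 < 16/10, so the 16:10 crop keeps the full width 5560 and trims height to 5560 × 10/16 = 3475.00 px.
Top offset = (5805 − 3475.00)/2 = 1165.00 px; left offset = 0.
Bottom-left is one-third across and two-thirds down within the crop:
x = 0.00 + 1 × 5560.00/3 ≈ 1853; y = 1165.00 + 2 × 3475.00/3 ≈ 3482.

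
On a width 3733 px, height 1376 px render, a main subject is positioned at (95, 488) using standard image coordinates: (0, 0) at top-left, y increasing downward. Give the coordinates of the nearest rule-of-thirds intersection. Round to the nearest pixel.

(1244, 459)

Third lines: x ∈ {1244, 2489}, y ∈ {459, 917}.
95 is closer to x = 1244; 488 is closer to y = 459.
So the nearest intersection is the upper-left power point.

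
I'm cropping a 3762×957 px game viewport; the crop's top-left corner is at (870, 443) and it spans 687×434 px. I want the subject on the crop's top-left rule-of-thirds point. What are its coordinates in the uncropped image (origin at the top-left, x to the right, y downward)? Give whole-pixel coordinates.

(1099, 588)

One third of the crop width 687 is 229.00 px.
One third of the crop height 434 is 144.67 px.
The top-left point is one-third across and one-third down within the crop:
x = 870 + 1 × 229.00 ≈ 1099; y = 443 + 1 × 144.67 ≈ 588.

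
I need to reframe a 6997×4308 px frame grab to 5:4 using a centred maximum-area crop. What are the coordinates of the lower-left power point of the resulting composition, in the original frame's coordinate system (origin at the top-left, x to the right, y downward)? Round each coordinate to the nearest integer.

(2601, 2872)

6997/4308 > 5/4, so the 5:4 crop keeps the full height 4308 and trims width to 4308 × 5/4 = 5385.00 px.
Left offset = (6997 − 5385.00)/2 = 806.00 px; top offset = 0.
Lower-left is one-third across and two-thirds down within the crop:
x = 806.00 + 1 × 5385.00/3 ≈ 2601; y = 0.00 + 2 × 4308.00/3 ≈ 2872.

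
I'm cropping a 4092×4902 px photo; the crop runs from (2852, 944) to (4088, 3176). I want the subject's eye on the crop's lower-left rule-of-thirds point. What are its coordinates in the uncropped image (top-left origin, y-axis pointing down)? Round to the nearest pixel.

(3264, 2432)

Crop width = 4088 − 2852 = 1236 px; one third is 412.00 px.
Crop height = 3176 − 944 = 2232 px; one third is 744.00 px.
The lower-left point is one-third across and two-thirds down within the crop:
x = 2852 + 1 × 412.00 ≈ 3264; y = 944 + 2 × 744.00 ≈ 2432.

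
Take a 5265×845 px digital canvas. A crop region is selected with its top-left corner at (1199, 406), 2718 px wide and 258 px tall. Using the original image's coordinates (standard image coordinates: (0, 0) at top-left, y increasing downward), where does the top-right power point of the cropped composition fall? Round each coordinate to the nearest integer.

x = 3011 px, y = 492 px

One third of the crop width 2718 is 906.00 px.
One third of the crop height 258 is 86.00 px.
The top-right point is two-thirds across and one-third down within the crop:
x = 1199 + 2 × 906.00 ≈ 3011; y = 406 + 1 × 86.00 ≈ 492.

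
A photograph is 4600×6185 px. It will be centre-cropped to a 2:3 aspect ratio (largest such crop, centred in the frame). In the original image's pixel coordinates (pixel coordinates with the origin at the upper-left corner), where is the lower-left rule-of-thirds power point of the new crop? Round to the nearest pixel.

4600/6185 > 2/3, so the 2:3 crop keeps the full height 6185 and trims width to 6185 × 2/3 = 4123.33 px.
Left offset = (4600 − 4123.33)/2 = 238.33 px; top offset = 0.
Lower-left is one-third across and two-thirds down within the crop:
x = 238.33 + 1 × 4123.33/3 ≈ 1613; y = 0.00 + 2 × 6185.00/3 ≈ 4123.

(1613, 4123)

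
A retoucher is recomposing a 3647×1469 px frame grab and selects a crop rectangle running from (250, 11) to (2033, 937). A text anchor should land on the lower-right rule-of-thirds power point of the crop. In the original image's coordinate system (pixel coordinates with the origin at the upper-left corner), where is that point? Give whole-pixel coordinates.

(1439, 628)

Crop width = 2033 − 250 = 1783 px; one third is 594.33 px.
Crop height = 937 − 11 = 926 px; one third is 308.67 px.
The lower-right point is two-thirds across and two-thirds down within the crop:
x = 250 + 2 × 594.33 ≈ 1439; y = 11 + 2 × 308.67 ≈ 628.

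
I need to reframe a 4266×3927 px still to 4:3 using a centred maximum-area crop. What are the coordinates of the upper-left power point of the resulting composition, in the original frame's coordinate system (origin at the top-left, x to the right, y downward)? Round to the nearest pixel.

x = 1422 px, y = 1430 px

4266/3927 < 4/3, so the 4:3 crop keeps the full width 4266 and trims height to 4266 × 3/4 = 3199.50 px.
Top offset = (3927 − 3199.50)/2 = 363.75 px; left offset = 0.
Upper-left is one-third across and one-third down within the crop:
x = 0.00 + 1 × 4266.00/3 ≈ 1422; y = 363.75 + 1 × 3199.50/3 ≈ 1430.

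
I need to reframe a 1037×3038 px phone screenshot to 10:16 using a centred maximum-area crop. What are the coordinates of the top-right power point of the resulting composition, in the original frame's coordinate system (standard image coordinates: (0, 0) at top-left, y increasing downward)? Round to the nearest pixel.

(691, 1242)

1037/3038 < 10/16, so the 10:16 crop keeps the full width 1037 and trims height to 1037 × 16/10 = 1659.20 px.
Top offset = (3038 − 1659.20)/2 = 689.40 px; left offset = 0.
Top-right is two-thirds across and one-third down within the crop:
x = 0.00 + 2 × 1037.00/3 ≈ 691; y = 689.40 + 1 × 1659.20/3 ≈ 1242.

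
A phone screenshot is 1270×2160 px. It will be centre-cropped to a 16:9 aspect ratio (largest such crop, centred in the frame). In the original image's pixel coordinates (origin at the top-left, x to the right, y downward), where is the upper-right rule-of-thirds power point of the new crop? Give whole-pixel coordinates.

x = 847 px, y = 961 px

1270/2160 < 16/9, so the 16:9 crop keeps the full width 1270 and trims height to 1270 × 9/16 = 714.38 px.
Top offset = (2160 − 714.38)/2 = 722.81 px; left offset = 0.
Upper-right is two-thirds across and one-third down within the crop:
x = 0.00 + 2 × 1270.00/3 ≈ 847; y = 722.81 + 1 × 714.38/3 ≈ 961.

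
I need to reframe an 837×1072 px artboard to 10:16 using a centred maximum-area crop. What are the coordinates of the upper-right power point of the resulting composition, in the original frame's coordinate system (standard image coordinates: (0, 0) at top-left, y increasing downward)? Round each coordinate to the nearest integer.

837/1072 > 10/16, so the 10:16 crop keeps the full height 1072 and trims width to 1072 × 10/16 = 670.00 px.
Left offset = (837 − 670.00)/2 = 83.50 px; top offset = 0.
Upper-right is two-thirds across and one-third down within the crop:
x = 83.50 + 2 × 670.00/3 ≈ 530; y = 0.00 + 1 × 1072.00/3 ≈ 357.

x = 530 px, y = 357 px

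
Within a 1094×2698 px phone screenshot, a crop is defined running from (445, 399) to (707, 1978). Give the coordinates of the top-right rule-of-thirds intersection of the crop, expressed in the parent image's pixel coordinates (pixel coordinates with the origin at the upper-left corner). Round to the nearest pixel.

x = 620 px, y = 925 px

Crop width = 707 − 445 = 262 px; one third is 87.33 px.
Crop height = 1978 − 399 = 1579 px; one third is 526.33 px.
The top-right point is two-thirds across and one-third down within the crop:
x = 445 + 2 × 87.33 ≈ 620; y = 399 + 1 × 526.33 ≈ 925.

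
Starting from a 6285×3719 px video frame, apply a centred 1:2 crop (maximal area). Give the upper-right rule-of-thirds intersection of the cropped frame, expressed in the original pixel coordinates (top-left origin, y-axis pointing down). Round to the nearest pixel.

6285/3719 > 1/2, so the 1:2 crop keeps the full height 3719 and trims width to 3719 × 1/2 = 1859.50 px.
Left offset = (6285 − 1859.50)/2 = 2212.75 px; top offset = 0.
Upper-right is two-thirds across and one-third down within the crop:
x = 2212.75 + 2 × 1859.50/3 ≈ 3452; y = 0.00 + 1 × 3719.00/3 ≈ 1240.

(3452, 1240)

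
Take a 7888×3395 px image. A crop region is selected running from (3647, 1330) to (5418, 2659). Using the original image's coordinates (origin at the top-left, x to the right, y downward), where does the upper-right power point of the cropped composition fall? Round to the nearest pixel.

Crop width = 5418 − 3647 = 1771 px; one third is 590.33 px.
Crop height = 2659 − 1330 = 1329 px; one third is 443.00 px.
The upper-right point is two-thirds across and one-third down within the crop:
x = 3647 + 2 × 590.33 ≈ 4828; y = 1330 + 1 × 443.00 ≈ 1773.

x = 4828 px, y = 1773 px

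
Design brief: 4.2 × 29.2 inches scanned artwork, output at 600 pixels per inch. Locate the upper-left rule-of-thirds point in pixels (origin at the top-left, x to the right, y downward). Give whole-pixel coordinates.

(840, 5840)

In pixels the canvas is 4.2 × 600 = 2520 wide and 29.2 × 600 = 17520 tall.
The upper-left point is one-third across and one-third down:
x = 1 × 2520/3 ≈ 840; y = 1 × 17520/3 ≈ 5840.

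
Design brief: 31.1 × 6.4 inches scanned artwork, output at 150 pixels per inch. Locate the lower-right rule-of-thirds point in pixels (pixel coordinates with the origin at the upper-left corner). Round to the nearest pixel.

x = 3110 px, y = 640 px

In pixels the canvas is 31.1 × 150 = 4665 wide and 6.4 × 150 = 960 tall.
The lower-right point is two-thirds across and two-thirds down:
x = 2 × 4665/3 ≈ 3110; y = 2 × 960/3 ≈ 640.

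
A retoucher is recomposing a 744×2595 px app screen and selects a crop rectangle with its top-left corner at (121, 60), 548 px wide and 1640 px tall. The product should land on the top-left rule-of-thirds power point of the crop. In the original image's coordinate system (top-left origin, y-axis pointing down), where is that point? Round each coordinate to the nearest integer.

x = 304 px, y = 607 px

One third of the crop width 548 is 182.67 px.
One third of the crop height 1640 is 546.67 px.
The top-left point is one-third across and one-third down within the crop:
x = 121 + 1 × 182.67 ≈ 304; y = 60 + 1 × 546.67 ≈ 607.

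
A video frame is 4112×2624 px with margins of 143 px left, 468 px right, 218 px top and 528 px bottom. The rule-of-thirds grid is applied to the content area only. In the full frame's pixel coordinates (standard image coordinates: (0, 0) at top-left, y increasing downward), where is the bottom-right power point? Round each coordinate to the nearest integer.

Content width = 4112 − 143 − 468 = 3501 px; content height = 2624 − 218 − 528 = 1878 px.
Bottom-right is two-thirds across and two-thirds down within the content area.
x = 143 + 2 × 3501/3 = 143 + 2334.00 ≈ 2477
y = 218 + 2 × 1878/3 = 218 + 1252.00 ≈ 1470

x = 2477 px, y = 1470 px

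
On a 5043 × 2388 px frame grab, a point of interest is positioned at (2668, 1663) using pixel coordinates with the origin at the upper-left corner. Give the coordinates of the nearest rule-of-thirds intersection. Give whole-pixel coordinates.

Third lines: x ∈ {1681, 3362}, y ∈ {796, 1592}.
2668 is closer to x = 3362; 1663 is closer to y = 1592.
So the nearest intersection is the lower-right power point.

(3362, 1592)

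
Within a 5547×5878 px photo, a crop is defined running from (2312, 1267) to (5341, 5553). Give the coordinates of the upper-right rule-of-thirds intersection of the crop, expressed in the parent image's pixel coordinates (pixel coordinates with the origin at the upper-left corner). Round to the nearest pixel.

Crop width = 5341 − 2312 = 3029 px; one third is 1009.67 px.
Crop height = 5553 − 1267 = 4286 px; one third is 1428.67 px.
The upper-right point is two-thirds across and one-third down within the crop:
x = 2312 + 2 × 1009.67 ≈ 4331; y = 1267 + 1 × 1428.67 ≈ 2696.

(4331, 2696)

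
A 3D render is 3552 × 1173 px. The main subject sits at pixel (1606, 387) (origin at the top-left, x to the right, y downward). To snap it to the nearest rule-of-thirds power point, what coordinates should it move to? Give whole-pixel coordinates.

Third lines: x ∈ {1184, 2368}, y ∈ {391, 782}.
1606 is closer to x = 1184; 387 is closer to y = 391.
So the nearest intersection is the upper-left power point.

(1184, 391)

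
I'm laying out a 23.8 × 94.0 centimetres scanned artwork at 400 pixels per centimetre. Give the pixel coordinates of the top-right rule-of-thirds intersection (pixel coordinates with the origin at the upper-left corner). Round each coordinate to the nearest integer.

In pixels the canvas is 23.8 × 400 = 9520 wide and 94.0 × 400 = 37600 tall.
The top-right point is two-thirds across and one-third down:
x = 2 × 9520/3 ≈ 6347; y = 1 × 37600/3 ≈ 12533.

x = 6347 px, y = 12533 px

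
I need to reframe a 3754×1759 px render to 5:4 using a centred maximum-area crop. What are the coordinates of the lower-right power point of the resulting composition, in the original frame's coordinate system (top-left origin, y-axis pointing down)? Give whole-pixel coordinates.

(2243, 1173)

3754/1759 > 5/4, so the 5:4 crop keeps the full height 1759 and trims width to 1759 × 5/4 = 2198.75 px.
Left offset = (3754 − 2198.75)/2 = 777.62 px; top offset = 0.
Lower-right is two-thirds across and two-thirds down within the crop:
x = 777.62 + 2 × 2198.75/3 ≈ 2243; y = 0.00 + 2 × 1759.00/3 ≈ 1173.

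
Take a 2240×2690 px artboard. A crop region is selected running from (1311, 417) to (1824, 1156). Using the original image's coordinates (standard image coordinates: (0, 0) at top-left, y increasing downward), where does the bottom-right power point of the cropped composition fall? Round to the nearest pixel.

Crop width = 1824 − 1311 = 513 px; one third is 171.00 px.
Crop height = 1156 − 417 = 739 px; one third is 246.33 px.
The bottom-right point is two-thirds across and two-thirds down within the crop:
x = 1311 + 2 × 171.00 ≈ 1653; y = 417 + 2 × 246.33 ≈ 910.

x = 1653 px, y = 910 px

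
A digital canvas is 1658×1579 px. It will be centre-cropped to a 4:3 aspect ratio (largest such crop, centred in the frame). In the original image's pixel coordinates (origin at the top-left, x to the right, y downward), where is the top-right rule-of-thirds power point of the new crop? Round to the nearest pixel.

1658/1579 < 4/3, so the 4:3 crop keeps the full width 1658 and trims height to 1658 × 3/4 = 1243.50 px.
Top offset = (1579 − 1243.50)/2 = 167.75 px; left offset = 0.
Top-right is two-thirds across and one-third down within the crop:
x = 0.00 + 2 × 1658.00/3 ≈ 1105; y = 167.75 + 1 × 1243.50/3 ≈ 582.

(1105, 582)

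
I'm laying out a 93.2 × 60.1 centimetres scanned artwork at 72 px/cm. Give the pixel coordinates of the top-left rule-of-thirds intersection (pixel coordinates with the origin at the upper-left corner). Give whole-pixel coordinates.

In pixels the canvas is 93.2 × 72 = 6710.4 wide and 60.1 × 72 = 4327.2 tall.
The top-left point is one-third across and one-third down:
x = 1 × 6710.4/3 ≈ 2237; y = 1 × 4327.2/3 ≈ 1442.

(2237, 1442)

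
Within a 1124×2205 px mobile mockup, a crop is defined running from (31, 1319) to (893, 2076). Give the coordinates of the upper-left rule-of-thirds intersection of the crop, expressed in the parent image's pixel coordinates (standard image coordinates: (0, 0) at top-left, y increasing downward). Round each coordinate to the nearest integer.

Crop width = 893 − 31 = 862 px; one third is 287.33 px.
Crop height = 2076 − 1319 = 757 px; one third is 252.33 px.
The upper-left point is one-third across and one-third down within the crop:
x = 31 + 1 × 287.33 ≈ 318; y = 1319 + 1 × 252.33 ≈ 1571.

(318, 1571)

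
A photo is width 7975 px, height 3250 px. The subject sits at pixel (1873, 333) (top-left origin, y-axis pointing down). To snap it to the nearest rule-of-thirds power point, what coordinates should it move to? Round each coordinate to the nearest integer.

x = 2658 px, y = 1083 px

Third lines: x ∈ {2658, 5317}, y ∈ {1083, 2167}.
1873 is closer to x = 2658; 333 is closer to y = 1083.
So the nearest intersection is the upper-left power point.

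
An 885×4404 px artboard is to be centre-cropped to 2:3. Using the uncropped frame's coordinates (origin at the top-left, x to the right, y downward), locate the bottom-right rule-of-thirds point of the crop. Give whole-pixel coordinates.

(590, 2423)

885/4404 < 2/3, so the 2:3 crop keeps the full width 885 and trims height to 885 × 3/2 = 1327.50 px.
Top offset = (4404 − 1327.50)/2 = 1538.25 px; left offset = 0.
Bottom-right is two-thirds across and two-thirds down within the crop:
x = 0.00 + 2 × 885.00/3 ≈ 590; y = 1538.25 + 2 × 1327.50/3 ≈ 2423.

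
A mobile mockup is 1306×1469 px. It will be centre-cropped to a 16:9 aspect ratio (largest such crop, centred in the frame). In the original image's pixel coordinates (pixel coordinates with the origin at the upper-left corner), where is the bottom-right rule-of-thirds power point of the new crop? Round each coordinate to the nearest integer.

1306/1469 < 16/9, so the 16:9 crop keeps the full width 1306 and trims height to 1306 × 9/16 = 734.62 px.
Top offset = (1469 − 734.62)/2 = 367.19 px; left offset = 0.
Bottom-right is two-thirds across and two-thirds down within the crop:
x = 0.00 + 2 × 1306.00/3 ≈ 871; y = 367.19 + 2 × 734.62/3 ≈ 857.

x = 871 px, y = 857 px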